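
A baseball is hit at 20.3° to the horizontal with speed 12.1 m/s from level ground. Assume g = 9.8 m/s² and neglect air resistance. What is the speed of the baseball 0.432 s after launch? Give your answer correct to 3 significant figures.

v_x = 12.1 cos 20.3° = 11.35 m/s (constant).
v_y(t) = 12.1 sin 20.3° − g t = 4.198 − 9.8 × 0.432 = -0.03560 m/s.
Speed = √(v_x² + v_y²) = √(128.8 + 0.001267) = 11.3 m/s.

11.3 m/s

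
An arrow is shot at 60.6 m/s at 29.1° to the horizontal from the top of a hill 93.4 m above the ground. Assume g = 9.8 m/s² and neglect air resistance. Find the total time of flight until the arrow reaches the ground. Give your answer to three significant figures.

8.31 s

Vertical component: v_y = 60.6 sin 29.1° = 29.47 m/s.
Taking up as positive with launch at y = 93.4 m, landing at y = 0: 0 = 93.4 + 29.47 t − ½(9.8) t².
Solving 4.900 t² − 29.47 t − 93.4 = 0 gives t = [29.47 + √(29.47² + 4·4.900·93.4)] / 9.800 = 8.31 s.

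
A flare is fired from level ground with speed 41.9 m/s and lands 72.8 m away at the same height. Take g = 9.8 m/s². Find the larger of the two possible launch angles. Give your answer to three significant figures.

Level-ground range: R = v₀² sin(2θ)/g ⇒ sin 2θ = R g / v₀² = 72.8×9.8/41.9² = 0.4064.
2θ = arcsin(0.4064) = 23.98° or 180° − 23.98° = 156.02°.
So θ = 12.0° or θ = 78.0°.

78.0°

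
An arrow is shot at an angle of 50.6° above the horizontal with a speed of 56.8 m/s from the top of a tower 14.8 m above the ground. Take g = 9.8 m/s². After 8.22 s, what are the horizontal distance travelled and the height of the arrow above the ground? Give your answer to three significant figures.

v_x = 56.8 cos 50.6° = 36.05 m/s; v_y0 = 56.8 sin 50.6° = 43.89 m/s.
x = v_x t = 36.05 × 8.22 = 296 m.
y = 14.8 + v_y0 t − ½ g t² = 44.5 m.

x = 296 m, y = 44.5 m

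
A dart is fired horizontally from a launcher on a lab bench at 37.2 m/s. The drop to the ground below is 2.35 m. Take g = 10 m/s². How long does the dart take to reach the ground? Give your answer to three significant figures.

The horizontal speed doesn't affect the fall. With v_y0 = 0, h = ½ g t².
t = √(2 × 2.35 / 10) = √0.4700 = 0.686 s.

0.686 s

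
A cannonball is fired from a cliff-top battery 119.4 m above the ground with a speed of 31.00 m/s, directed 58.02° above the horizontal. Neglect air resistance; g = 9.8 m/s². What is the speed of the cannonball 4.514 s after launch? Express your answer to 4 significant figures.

v_x = 31.00 cos 58.02° = 16.418 m/s (constant).
v_y(t) = 31.00 sin 58.02° − g t = 26.295 − 9.8 × 4.514 = -17.942 m/s.
Speed = √(v_x² + v_y²) = √(269.55 + 321.92) = 24.32 m/s.

24.32 m/s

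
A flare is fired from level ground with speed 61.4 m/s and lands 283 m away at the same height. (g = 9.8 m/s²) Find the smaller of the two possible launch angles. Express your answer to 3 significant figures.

23.7°

Level-ground range: R = v₀² sin(2θ)/g ⇒ sin 2θ = R g / v₀² = 283×9.8/61.4² = 0.7357.
2θ = arcsin(0.7357) = 47.37° or 180° − 47.37° = 132.63°.
So θ = 23.7° or θ = 66.3°.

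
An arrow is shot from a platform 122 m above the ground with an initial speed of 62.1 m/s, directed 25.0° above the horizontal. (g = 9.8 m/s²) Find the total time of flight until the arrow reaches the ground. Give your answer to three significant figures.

8.34 s

Vertical component: v_y = 62.1 sin 25.0° = 26.24 m/s.
Taking up as positive with launch at y = 122 m, landing at y = 0: 0 = 122 + 26.24 t − ½(9.8) t².
Solving 4.900 t² − 26.24 t − 122 = 0 gives t = [26.24 + √(26.24² + 4·4.900·122)] / 9.800 = 8.34 s.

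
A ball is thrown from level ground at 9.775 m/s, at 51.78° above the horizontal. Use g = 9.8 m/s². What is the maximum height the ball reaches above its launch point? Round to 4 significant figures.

3.009 m

Vertical component of launch velocity: v_y = 9.775 sin 51.78° = 7.6796 m/s.
At the highest point the vertical velocity is zero, so v_y² = 2 g h_max.
h_max = (7.6796)² / (2 × 9.8) = 58.976 / 19.60 = 3.009 m.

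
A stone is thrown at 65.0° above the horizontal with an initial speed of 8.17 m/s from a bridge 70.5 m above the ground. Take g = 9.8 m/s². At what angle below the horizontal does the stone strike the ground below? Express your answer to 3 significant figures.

84.8°

v_x = 8.17 cos 65.0° = 3.453 m/s.
At impact |v_y| = √(v_y0² + 2 g h) = √(7.405² + 2×9.8×70.5) = 37.90 m/s.
Angle below horizontal = arctan(|v_y| / v_x) = arctan(37.90 / 3.453) = 84.8°.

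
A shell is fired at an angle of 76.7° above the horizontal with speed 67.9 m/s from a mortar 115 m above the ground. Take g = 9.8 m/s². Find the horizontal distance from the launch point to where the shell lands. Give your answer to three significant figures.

235 m

Components: v_x = 67.9 cos 76.7° = 15.62 m/s, v_y = 67.9 sin 76.7° = 66.08 m/s.
Vertical: 0 = 115 + 66.08 t − ½(9.8) t² ⇒ 4.900 t² − 66.08 t − 115 = 0.
t = [66.08 + √(4367 + 2254)] / 9.800 = 15.05 s.
Horizontal: R = v_x · t = 15.62 × 15.05 = 235 m.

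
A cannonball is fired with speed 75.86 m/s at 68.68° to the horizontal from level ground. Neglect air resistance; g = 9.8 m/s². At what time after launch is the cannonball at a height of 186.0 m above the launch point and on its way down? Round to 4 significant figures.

10.96 s

v_y0 = 75.86 sin 68.68° = 70.668 m/s.
Set y = v_y0 t − ½ g t² = 186.0: 4.900 t² − 70.668 t + 186.0 = 0.
t = [70.668 ± √(4994.0 − 3645.6)] / 9.8 = (70.668 ± 36.721) / 9.8, giving t = 3.464 s or t = 10.96 s.
On the way down corresponds to the larger root: t = 10.96 s.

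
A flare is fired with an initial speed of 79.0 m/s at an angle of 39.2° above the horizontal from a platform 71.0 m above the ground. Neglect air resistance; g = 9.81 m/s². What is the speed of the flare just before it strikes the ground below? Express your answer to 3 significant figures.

v_x = 79.0 cos 39.2° = 61.22 m/s is unchanged throughout.
For the vertical component, v_y² = v_y0² + 2 g h = (49.93)² + 2×9.81×71.0 = 3886, so |v_y| = 62.34 m/s.
Impact speed = √(v_x² + v_y²) = √(3748 + 3886) = 87.4 m/s.

87.4 m/s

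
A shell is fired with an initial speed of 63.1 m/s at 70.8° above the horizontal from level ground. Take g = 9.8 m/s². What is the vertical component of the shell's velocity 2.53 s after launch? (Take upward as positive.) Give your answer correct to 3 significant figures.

34.8 m/s

Initial vertical component: v_y0 = 63.1 sin 70.8° = 59.59 m/s.
v_y(t) = v_y0 − g t = 59.59 − 9.8 × 2.53 = 34.8 m/s.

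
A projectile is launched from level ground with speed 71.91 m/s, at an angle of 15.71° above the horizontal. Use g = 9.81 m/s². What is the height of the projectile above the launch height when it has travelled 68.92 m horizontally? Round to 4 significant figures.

v_x = 71.91 cos 15.71° = 69.224 m/s, v_y0 = 71.91 sin 15.71° = 19.471 m/s.
Time to reach x = 68.92 m: t = x / v_x = 68.92 / 69.224 = 0.99561 s.
y = v_y0 t − ½ g t² = 19.471×0.99561 − 4.905×0.99561² = 14.52 m.

14.52 m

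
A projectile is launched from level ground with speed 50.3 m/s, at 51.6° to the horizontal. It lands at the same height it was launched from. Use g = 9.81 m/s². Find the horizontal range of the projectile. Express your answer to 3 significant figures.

251 m

For level ground, R = v₀² sin(2θ) / g.
sin(2 × 51.6°) = sin 103.2° = 0.9736.
R = (50.3)² × 0.9736 / 9.81 = 251 m.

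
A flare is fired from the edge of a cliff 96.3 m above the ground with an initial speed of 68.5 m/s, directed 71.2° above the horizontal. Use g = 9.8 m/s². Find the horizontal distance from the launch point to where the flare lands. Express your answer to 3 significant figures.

322 m

Components: v_x = 68.5 cos 71.2° = 22.08 m/s, v_y = 68.5 sin 71.2° = 64.85 m/s.
Vertical: 0 = 96.3 + 64.85 t − ½(9.8) t² ⇒ 4.900 t² − 64.85 t − 96.3 = 0.
t = [64.85 + √(4206 + 1887)] / 9.800 = 14.58 s.
Horizontal: R = v_x · t = 22.08 × 14.58 = 322 m.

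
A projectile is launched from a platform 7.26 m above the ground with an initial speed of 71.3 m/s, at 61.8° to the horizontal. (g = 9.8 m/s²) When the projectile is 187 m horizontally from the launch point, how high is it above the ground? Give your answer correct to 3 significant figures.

v_x = 71.3 cos 61.8° = 33.69 m/s, v_y0 = 71.3 sin 61.8° = 62.84 m/s.
Time to reach x = 187 m: t = x / v_x = 187 / 33.69 = 5.551 s.
y = 7.26 + v_y0 t − ½ g t² = 7.26 + 62.84×5.551 − 4.900×5.551² = 205 m.

205 m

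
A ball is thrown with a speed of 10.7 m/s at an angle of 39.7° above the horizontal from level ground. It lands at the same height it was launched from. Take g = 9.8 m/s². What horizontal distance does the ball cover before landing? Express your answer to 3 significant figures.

11.5 m

For level ground, R = v₀² sin(2θ) / g.
sin(2 × 39.7°) = sin 79.40° = 0.9829.
R = (10.7)² × 0.9829 / 9.8 = 11.5 m.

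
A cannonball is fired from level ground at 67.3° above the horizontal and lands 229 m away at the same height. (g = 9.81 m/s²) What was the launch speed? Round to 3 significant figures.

56.2 m/s

On level ground, R = v₀² sin(2θ) / g, so v₀ = √(R g / sin 2θ).
sin(2 × 67.3°) = 0.7120.
v₀ = √(229 × 9.81 / 0.7120) = √3155 = 56.2 m/s.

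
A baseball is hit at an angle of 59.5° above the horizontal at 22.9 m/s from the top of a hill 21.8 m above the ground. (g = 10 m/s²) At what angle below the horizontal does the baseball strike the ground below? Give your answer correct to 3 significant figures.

68.0°

v_x = 22.9 cos 59.5° = 11.62 m/s.
At impact |v_y| = √(v_y0² + 2 g h) = √(19.73² + 2×10×21.8) = 28.73 m/s.
Angle below horizontal = arctan(|v_y| / v_x) = arctan(28.73 / 11.62) = 68.0°.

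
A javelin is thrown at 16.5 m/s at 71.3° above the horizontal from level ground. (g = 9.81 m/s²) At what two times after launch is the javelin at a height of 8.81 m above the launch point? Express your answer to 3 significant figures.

0.732 s and 2.45 s

v_y0 = 16.5 sin 71.3° = 15.63 m/s.
Set y = v_y0 t − ½ g t² = 8.81: 4.905 t² − 15.63 t + 8.81 = 0.
t = [15.63 ± √(244.3 − 172.9)] / 9.81 = (15.63 ± 8.450) / 9.81, giving t = 0.732 s or t = 2.45 s.
So the javelin is at 8.81 m at t = 0.732 s (rising) and t = 2.45 s (falling).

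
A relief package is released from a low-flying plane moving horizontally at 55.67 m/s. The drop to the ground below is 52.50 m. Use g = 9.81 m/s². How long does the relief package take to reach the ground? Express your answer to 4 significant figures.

The horizontal speed doesn't affect the fall. With v_y0 = 0, h = ½ g t².
t = √(2 × 52.50 / 9.81) = √10.703 = 3.272 s.

3.272 s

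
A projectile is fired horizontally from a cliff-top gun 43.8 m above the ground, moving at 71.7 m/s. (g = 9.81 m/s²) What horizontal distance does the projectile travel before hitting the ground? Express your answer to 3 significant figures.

Initial vertical velocity is zero, so the fall time comes from h = ½ g t²: t = √(2 × 43.8 / 9.81) = 2.988 s.
Horizontal motion is uniform at 71.7 m/s, so x = 71.7 × 2.988 = 214 m.

214 m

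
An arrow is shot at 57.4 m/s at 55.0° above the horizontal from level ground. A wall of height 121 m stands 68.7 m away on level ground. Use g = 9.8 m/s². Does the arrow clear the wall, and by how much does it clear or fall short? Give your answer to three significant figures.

No — it falls 44.2 m short of clearing the wall.

v_x = 57.4 cos 55.0° = 32.92 m/s; v_y0 = 57.4 sin 55.0° = 47.02 m/s.
Time to reach the wall: t = 68.7 / 32.92 = 2.087 s.
Height at that point: y = 47.02×2.087 − 4.900×2.087² = 76.79 m.
That is 121 − 76.79 = 44.2 m below the top of the wall, so the arrow does not clear it.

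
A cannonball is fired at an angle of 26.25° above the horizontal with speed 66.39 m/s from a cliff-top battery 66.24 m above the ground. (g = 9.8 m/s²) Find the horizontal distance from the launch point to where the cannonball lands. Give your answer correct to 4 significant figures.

460.8 m

Components: v_x = 66.39 cos 26.25° = 59.543 m/s, v_y = 66.39 sin 26.25° = 29.364 m/s.
Vertical: 0 = 66.24 + 29.364 t − ½(9.8) t² ⇒ 4.900 t² − 29.364 t − 66.24 = 0.
t = [29.364 + √(862.24 + 1298.3)] / 9.800 = 7.7393 s.
Horizontal: R = v_x · t = 59.543 × 7.7393 = 460.8 m.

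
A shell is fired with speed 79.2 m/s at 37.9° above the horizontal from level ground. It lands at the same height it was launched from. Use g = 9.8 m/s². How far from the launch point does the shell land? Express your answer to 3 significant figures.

621 m

Components: v_x = 79.2 cos 37.9° = 62.50 m/s, v_y = 79.2 sin 37.9° = 48.65 m/s.
Time of flight (same landing height): t = 2 v_y / g = 2 × 48.65 / 9.8 = 9.929 s.
Range: R = v_x · t = 62.50 × 9.929 = 621 m.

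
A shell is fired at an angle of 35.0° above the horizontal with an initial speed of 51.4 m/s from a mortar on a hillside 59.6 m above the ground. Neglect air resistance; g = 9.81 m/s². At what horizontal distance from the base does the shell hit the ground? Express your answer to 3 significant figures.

320 m

Components: v_x = 51.4 cos 35.0° = 42.10 m/s, v_y = 51.4 sin 35.0° = 29.48 m/s.
Vertical: 0 = 59.6 + 29.48 t − ½(9.81) t² ⇒ 4.905 t² − 29.48 t − 59.6 = 0.
t = [29.48 + √(869.1 + 1169)] / 9.810 = 7.607 s.
Horizontal: R = v_x · t = 42.10 × 7.607 = 320 m.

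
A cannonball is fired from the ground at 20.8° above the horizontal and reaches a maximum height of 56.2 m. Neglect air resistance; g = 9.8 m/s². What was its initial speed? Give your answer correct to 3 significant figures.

At maximum height v_y = 0, so (v₀ sin θ)² = 2 g H.
v₀ sin 20.8° = √(2 × 9.8 × 56.2) = 33.19 m/s.
v₀ = 33.19 / sin 20.8° = 33.19 / 0.3551 = 93.5 m/s.

93.5 m/s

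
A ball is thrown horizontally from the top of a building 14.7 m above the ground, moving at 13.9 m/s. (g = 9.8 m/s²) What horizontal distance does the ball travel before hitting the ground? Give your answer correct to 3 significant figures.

24.1 m

Initial vertical velocity is zero, so the fall time comes from h = ½ g t²: t = √(2 × 14.7 / 9.8) = 1.732 s.
Horizontal motion is uniform at 13.9 m/s, so x = 13.9 × 1.732 = 24.1 m.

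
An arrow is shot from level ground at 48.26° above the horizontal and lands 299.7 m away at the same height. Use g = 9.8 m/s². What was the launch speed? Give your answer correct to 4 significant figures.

54.37 m/s

On level ground, R = v₀² sin(2θ) / g, so v₀ = √(R g / sin 2θ).
sin(2 × 48.26°) = 0.9935.
v₀ = √(299.7 × 9.8 / 0.9935) = √2956.3 = 54.37 m/s.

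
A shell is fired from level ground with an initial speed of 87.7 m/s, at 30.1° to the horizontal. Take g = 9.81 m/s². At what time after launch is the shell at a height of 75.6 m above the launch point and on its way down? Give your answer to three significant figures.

v_y0 = 87.7 sin 30.1° = 43.98 m/s.
Set y = v_y0 t − ½ g t² = 75.6: 4.905 t² − 43.98 t + 75.6 = 0.
t = [43.98 ± √(1934 − 1483)] / 9.81 = (43.98 ± 21.24) / 9.81, giving t = 2.32 s or t = 6.65 s.
On the way down corresponds to the larger root: t = 6.65 s.

6.65 s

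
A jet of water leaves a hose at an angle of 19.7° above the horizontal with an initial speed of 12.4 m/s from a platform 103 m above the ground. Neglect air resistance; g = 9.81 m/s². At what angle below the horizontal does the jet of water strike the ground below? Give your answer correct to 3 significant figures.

v_x = 12.4 cos 19.7° = 11.67 m/s.
At impact |v_y| = √(v_y0² + 2 g h) = √(4.180² + 2×9.81×103) = 45.15 m/s.
Angle below horizontal = arctan(|v_y| / v_x) = arctan(45.15 / 11.67) = 75.5°.

75.5°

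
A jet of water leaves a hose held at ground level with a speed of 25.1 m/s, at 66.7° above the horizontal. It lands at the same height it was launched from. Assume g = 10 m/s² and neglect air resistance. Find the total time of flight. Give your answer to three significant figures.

4.61 s

Vertical component: v_y = 25.1 sin 66.7° = 23.05 m/s.
For a projectile landing at launch height, time of flight is t = 2 v_y / g = 2 × 23.05 / 10 = 4.61 s.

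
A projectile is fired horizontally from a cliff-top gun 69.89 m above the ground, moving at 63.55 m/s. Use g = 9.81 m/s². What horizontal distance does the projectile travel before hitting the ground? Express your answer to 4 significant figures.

Initial vertical velocity is zero, so the fall time comes from h = ½ g t²: t = √(2 × 69.89 / 9.81) = 3.7747 s.
Horizontal motion is uniform at 63.55 m/s, so x = 63.55 × 3.7747 = 239.9 m.

239.9 m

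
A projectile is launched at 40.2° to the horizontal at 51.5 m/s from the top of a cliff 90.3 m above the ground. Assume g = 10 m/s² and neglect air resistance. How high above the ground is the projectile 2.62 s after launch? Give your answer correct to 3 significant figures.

v_y0 = 51.5 sin 40.2° = 33.24 m/s.
y(t) = 90.3 + v_y0 t − ½ g t² = 90.3 + 33.24×2.62 − ½×10×2.62² = 143 m.

143 m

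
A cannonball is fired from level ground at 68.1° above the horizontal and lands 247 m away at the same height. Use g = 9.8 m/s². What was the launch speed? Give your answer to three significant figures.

59.1 m/s

On level ground, R = v₀² sin(2θ) / g, so v₀ = √(R g / sin 2θ).
sin(2 × 68.1°) = 0.6921.
v₀ = √(247 × 9.8 / 0.6921) = √3497 = 59.1 m/s.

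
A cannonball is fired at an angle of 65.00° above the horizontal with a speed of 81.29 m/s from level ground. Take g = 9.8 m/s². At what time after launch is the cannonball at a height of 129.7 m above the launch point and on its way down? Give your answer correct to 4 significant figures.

v_y0 = 81.29 sin 65.00° = 73.674 m/s.
Set y = v_y0 t − ½ g t² = 129.7: 4.900 t² − 73.674 t + 129.7 = 0.
t = [73.674 ± √(5427.9 − 2542.1)] / 9.8 = (73.674 ± 53.720) / 9.8, giving t = 2.036 s or t = 13.00 s.
On the way down corresponds to the larger root: t = 13.00 s.

13.00 s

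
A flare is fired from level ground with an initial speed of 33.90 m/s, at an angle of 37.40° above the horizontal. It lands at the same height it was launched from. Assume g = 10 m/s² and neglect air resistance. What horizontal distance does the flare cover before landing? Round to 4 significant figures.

110.9 m

For level ground, R = v₀² sin(2θ) / g.
sin(2 × 37.40°) = sin 74.800° = 0.9650.
R = (33.90)² × 0.9650 / 10 = 110.9 m.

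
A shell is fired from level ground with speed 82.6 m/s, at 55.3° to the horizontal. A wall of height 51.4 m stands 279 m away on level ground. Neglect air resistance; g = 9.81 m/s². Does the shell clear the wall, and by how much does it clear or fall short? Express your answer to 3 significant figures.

v_x = 82.6 cos 55.3° = 47.02 m/s; v_y0 = 82.6 sin 55.3° = 67.91 m/s.
Time to reach the wall: t = 279 / 47.02 = 5.934 s.
Height at that point: y = 67.91×5.934 − 4.905×5.934² = 230.3 m.
That is 230.3 − 51.4 = 179 m above the top of the wall, so the shell clears it.

Yes — it clears the wall by 179 m.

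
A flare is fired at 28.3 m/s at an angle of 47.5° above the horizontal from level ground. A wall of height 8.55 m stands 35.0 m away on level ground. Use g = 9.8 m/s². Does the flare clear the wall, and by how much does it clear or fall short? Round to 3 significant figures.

v_x = 28.3 cos 47.5° = 19.12 m/s; v_y0 = 28.3 sin 47.5° = 20.86 m/s.
Time to reach the wall: t = 35.0 / 19.12 = 1.831 s.
Height at that point: y = 20.86×1.831 − 4.900×1.831² = 21.77 m.
That is 21.77 − 8.55 = 13.2 m above the top of the wall, so the flare clears it.

Yes — it clears the wall by 13.2 m.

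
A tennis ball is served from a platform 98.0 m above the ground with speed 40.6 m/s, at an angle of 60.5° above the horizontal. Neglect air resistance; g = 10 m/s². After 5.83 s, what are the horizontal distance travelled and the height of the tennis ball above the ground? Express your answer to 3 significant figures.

v_x = 40.6 cos 60.5° = 19.99 m/s; v_y0 = 40.6 sin 60.5° = 35.34 m/s.
x = v_x t = 19.99 × 5.83 = 117 m.
y = 98.0 + v_y0 t − ½ g t² = 134 m.

x = 117 m, y = 134 m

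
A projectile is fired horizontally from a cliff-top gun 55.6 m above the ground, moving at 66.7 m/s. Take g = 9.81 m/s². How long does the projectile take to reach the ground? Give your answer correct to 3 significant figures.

The horizontal speed doesn't affect the fall. With v_y0 = 0, h = ½ g t².
t = √(2 × 55.6 / 9.81) = √11.34 = 3.37 s.

3.37 s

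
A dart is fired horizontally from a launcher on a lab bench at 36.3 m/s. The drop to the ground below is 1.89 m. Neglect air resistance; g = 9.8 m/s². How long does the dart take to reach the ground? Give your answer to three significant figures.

0.621 s

The horizontal speed doesn't affect the fall. With v_y0 = 0, h = ½ g t².
t = √(2 × 1.89 / 9.8) = √0.3857 = 0.621 s.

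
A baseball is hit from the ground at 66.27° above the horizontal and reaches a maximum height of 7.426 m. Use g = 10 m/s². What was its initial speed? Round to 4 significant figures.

13.31 m/s

At maximum height v_y = 0, so (v₀ sin θ)² = 2 g H.
v₀ sin 66.27° = √(2 × 10 × 7.426) = 12.187 m/s.
v₀ = 12.187 / sin 66.27° = 12.187 / 0.9155 = 13.31 m/s.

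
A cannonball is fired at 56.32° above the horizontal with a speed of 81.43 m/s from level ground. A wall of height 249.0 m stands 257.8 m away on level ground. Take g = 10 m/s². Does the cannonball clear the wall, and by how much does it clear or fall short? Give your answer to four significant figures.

No — it falls 25.11 m short of clearing the wall.

v_x = 81.43 cos 56.32° = 45.157 m/s; v_y0 = 81.43 sin 56.32° = 67.762 m/s.
Time to reach the wall: t = 257.8 / 45.157 = 5.7090 s.
Height at that point: y = 67.762×5.7090 − 5.000×5.7090² = 223.89 m.
That is 249.0 − 223.89 = 25.11 m below the top of the wall, so the cannonball does not clear it.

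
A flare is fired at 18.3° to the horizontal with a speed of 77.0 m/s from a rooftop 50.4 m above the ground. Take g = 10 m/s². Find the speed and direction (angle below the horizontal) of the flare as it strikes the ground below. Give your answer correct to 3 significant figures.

v_x = 77.0 cos 18.3° = 73.11 m/s (constant).
|v_y| at impact = √((24.18)² + 2×10×50.4) = 39.91 m/s.
Speed = √(73.11² + 39.91²) = 83.3 m/s; angle = arctan(39.91/73.11) = 28.6° below horizontal.

83.3 m/s at 28.6° below the horizontal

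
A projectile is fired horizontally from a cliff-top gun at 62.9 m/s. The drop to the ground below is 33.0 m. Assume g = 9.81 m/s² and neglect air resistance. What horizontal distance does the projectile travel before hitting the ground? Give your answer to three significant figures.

Initial vertical velocity is zero, so the fall time comes from h = ½ g t²: t = √(2 × 33.0 / 9.81) = 2.594 s.
Horizontal motion is uniform at 62.9 m/s, so x = 62.9 × 2.594 = 163 m.

163 m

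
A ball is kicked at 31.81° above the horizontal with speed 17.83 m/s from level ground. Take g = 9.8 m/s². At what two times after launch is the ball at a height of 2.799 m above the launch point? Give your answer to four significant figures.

0.3687 s and 1.549 s

v_y0 = 17.83 sin 31.81° = 9.3983 m/s.
Set y = v_y0 t − ½ g t² = 2.799: 4.900 t² − 9.3983 t + 2.799 = 0.
t = [9.3983 ± √(88.328 − 54.860)] / 9.8 = (9.3983 ± 5.7852) / 9.8, giving t = 0.3687 s or t = 1.549 s.
So the ball is at 2.799 m at t = 0.3687 s (rising) and t = 1.549 s (falling).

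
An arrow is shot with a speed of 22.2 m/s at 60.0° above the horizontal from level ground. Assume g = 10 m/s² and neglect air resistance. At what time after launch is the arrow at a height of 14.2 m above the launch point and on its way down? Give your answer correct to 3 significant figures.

v_y0 = 22.2 sin 60.0° = 19.23 m/s.
Set y = v_y0 t − ½ g t² = 14.2: 5.000 t² − 19.23 t + 14.2 = 0.
t = [19.23 ± √(369.8 − 284.0)] / 10 = (19.23 ± 9.263) / 10, giving t = 0.997 s or t = 2.85 s.
On the way down corresponds to the larger root: t = 2.85 s.

2.85 s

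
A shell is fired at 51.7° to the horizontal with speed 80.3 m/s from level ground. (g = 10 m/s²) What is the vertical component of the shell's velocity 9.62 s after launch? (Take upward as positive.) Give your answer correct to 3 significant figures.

Initial vertical component: v_y0 = 80.3 sin 51.7° = 63.02 m/s.
v_y(t) = v_y0 − g t = 63.02 − 10 × 9.62 = -33.2 m/s.

-33.2 m/s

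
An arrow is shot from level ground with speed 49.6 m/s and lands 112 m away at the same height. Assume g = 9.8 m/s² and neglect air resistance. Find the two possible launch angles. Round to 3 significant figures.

Level-ground range: R = v₀² sin(2θ)/g ⇒ sin 2θ = R g / v₀² = 112×9.8/49.6² = 0.4461.
2θ = arcsin(0.4461) = 26.49° or 180° − 26.49° = 153.51°.
So θ = 13.2° or θ = 76.8°.

13.2° and 76.8°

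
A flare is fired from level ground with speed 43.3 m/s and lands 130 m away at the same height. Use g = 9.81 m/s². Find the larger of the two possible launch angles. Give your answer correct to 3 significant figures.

Level-ground range: R = v₀² sin(2θ)/g ⇒ sin 2θ = R g / v₀² = 130×9.81/43.3² = 0.6802.
2θ = arcsin(0.6802) = 42.86° or 180° − 42.86° = 137.14°.
So θ = 21.4° or θ = 68.6°.

68.6°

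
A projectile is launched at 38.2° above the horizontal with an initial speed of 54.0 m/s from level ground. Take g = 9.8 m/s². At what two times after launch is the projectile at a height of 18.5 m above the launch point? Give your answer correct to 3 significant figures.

0.608 s and 6.21 s

v_y0 = 54.0 sin 38.2° = 33.39 m/s.
Set y = v_y0 t − ½ g t² = 18.5: 4.900 t² − 33.39 t + 18.5 = 0.
t = [33.39 ± √(1115 − 362.6)] / 9.8 = (33.39 ± 27.43) / 9.8, giving t = 0.608 s or t = 6.21 s.
So the projectile is at 18.5 m at t = 0.608 s (rising) and t = 6.21 s (falling).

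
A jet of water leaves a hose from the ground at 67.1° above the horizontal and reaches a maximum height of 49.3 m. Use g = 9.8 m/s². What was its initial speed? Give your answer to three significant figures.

33.7 m/s

At maximum height v_y = 0, so (v₀ sin θ)² = 2 g H.
v₀ sin 67.1° = √(2 × 9.8 × 49.3) = 31.09 m/s.
v₀ = 31.09 / sin 67.1° = 31.09 / 0.9212 = 33.7 m/s.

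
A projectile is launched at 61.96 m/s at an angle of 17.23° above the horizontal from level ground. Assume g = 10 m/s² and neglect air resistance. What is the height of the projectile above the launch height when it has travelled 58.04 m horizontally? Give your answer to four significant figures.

v_x = 61.96 cos 17.23° = 59.179 m/s, v_y0 = 61.96 sin 17.23° = 18.353 m/s.
Time to reach x = 58.04 m: t = x / v_x = 58.04 / 59.179 = 0.98075 s.
y = v_y0 t − ½ g t² = 18.353×0.98075 − 5.000×0.98075² = 13.19 m.

13.19 m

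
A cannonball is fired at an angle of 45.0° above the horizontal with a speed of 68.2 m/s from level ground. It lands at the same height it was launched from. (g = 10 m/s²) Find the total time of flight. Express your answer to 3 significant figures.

Vertical component: v_y = 68.2 sin 45.0° = 48.22 m/s.
For a projectile landing at launch height, time of flight is t = 2 v_y / g = 2 × 48.22 / 10 = 9.64 s.

9.64 s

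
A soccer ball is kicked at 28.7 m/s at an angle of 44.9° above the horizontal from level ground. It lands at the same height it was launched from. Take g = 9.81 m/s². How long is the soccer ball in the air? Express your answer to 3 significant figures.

4.13 s

Vertical component: v_y = 28.7 sin 44.9° = 20.26 m/s.
For a projectile landing at launch height, time of flight is t = 2 v_y / g = 2 × 20.26 / 9.81 = 4.13 s.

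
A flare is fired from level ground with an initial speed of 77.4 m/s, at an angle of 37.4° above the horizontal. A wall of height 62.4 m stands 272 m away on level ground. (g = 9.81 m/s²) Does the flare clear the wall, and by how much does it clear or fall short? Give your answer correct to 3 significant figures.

v_x = 77.4 cos 37.4° = 61.49 m/s; v_y0 = 77.4 sin 37.4° = 47.01 m/s.
Time to reach the wall: t = 272 / 61.49 = 4.423 s.
Height at that point: y = 47.01×4.423 − 4.905×4.423² = 112.0 m.
That is 112.0 − 62.4 = 49.6 m above the top of the wall, so the flare clears it.

Yes — it clears the wall by 49.6 m.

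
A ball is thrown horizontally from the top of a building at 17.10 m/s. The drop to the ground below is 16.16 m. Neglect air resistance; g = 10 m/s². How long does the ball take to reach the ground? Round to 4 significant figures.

1.798 s

The horizontal speed doesn't affect the fall. With v_y0 = 0, h = ½ g t².
t = √(2 × 16.16 / 10) = √3.2320 = 1.798 s.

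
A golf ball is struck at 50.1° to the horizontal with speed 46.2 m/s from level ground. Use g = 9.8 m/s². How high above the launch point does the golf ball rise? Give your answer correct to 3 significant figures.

Vertical component of launch velocity: v_y = 46.2 sin 50.1° = 35.44 m/s.
At the highest point the vertical velocity is zero, so v_y² = 2 g h_max.
h_max = (35.44)² / (2 × 9.8) = 1256 / 19.60 = 64.1 m.

64.1 m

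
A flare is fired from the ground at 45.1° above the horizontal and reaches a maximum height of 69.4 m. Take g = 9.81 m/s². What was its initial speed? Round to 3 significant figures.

At maximum height v_y = 0, so (v₀ sin θ)² = 2 g H.
v₀ sin 45.1° = √(2 × 9.81 × 69.4) = 36.90 m/s.
v₀ = 36.90 / sin 45.1° = 36.90 / 0.7083 = 52.1 m/s.

52.1 m/s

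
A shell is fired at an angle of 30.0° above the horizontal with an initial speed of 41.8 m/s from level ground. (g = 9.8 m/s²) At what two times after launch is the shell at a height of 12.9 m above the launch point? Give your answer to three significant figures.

0.749 s and 3.52 s

v_y0 = 41.8 sin 30.0° = 20.90 m/s.
Set y = v_y0 t − ½ g t² = 12.9: 4.900 t² − 20.90 t + 12.9 = 0.
t = [20.90 ± √(436.8 − 252.8)] / 9.8 = (20.90 ± 13.56) / 9.8, giving t = 0.749 s or t = 3.52 s.
So the shell is at 12.9 m at t = 0.749 s (rising) and t = 3.52 s (falling).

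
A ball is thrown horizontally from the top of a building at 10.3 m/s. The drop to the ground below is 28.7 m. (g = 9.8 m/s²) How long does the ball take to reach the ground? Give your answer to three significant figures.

The horizontal speed doesn't affect the fall. With v_y0 = 0, h = ½ g t².
t = √(2 × 28.7 / 9.8) = √5.857 = 2.42 s.

2.42 s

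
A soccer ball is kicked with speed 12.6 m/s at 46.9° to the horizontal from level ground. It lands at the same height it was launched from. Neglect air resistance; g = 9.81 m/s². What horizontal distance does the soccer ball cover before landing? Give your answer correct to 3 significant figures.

For level ground, R = v₀² sin(2θ) / g.
sin(2 × 46.9°) = sin 93.80° = 0.9978.
R = (12.6)² × 0.9978 / 9.81 = 16.1 m.

16.1 m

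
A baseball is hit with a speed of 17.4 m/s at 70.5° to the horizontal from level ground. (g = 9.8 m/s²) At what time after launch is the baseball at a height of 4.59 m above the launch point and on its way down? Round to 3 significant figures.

v_y0 = 17.4 sin 70.5° = 16.40 m/s.
Set y = v_y0 t − ½ g t² = 4.59: 4.900 t² − 16.40 t + 4.59 = 0.
t = [16.40 ± √(269.0 − 89.96)] / 9.8 = (16.40 ± 13.38) / 9.8, giving t = 0.308 s or t = 3.04 s.
On the way down corresponds to the larger root: t = 3.04 s.

3.04 s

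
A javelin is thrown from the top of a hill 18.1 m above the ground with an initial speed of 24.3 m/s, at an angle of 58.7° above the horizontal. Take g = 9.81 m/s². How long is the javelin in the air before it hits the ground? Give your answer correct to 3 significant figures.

4.97 s

Vertical component: v_y = 24.3 sin 58.7° = 20.76 m/s.
Taking up as positive with launch at y = 18.1 m, landing at y = 0: 0 = 18.1 + 20.76 t − ½(9.81) t².
Solving 4.905 t² − 20.76 t − 18.1 = 0 gives t = [20.76 + √(20.76² + 4·4.905·18.1)] / 9.810 = 4.97 s.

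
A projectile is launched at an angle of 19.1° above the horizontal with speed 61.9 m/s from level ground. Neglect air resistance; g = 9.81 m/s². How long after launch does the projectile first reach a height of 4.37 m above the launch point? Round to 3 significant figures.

0.228 s

v_y0 = 61.9 sin 19.1° = 20.25 m/s.
Set y = v_y0 t − ½ g t² = 4.37: 4.905 t² − 20.25 t + 4.37 = 0.
t = [20.25 ± √(410.1 − 85.74)] / 9.81 = (20.25 ± 18.01) / 9.81, giving t = 0.228 s or t = 3.90 s.
The projectile is on the way up at the first time, so t = 0.228 s.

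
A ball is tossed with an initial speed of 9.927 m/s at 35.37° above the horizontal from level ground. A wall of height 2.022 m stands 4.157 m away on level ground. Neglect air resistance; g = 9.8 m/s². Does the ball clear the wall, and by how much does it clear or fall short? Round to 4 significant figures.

No — it falls 0.3633 m short of clearing the wall.

v_x = 9.927 cos 35.37° = 8.0948 m/s; v_y0 = 9.927 sin 35.37° = 5.7463 m/s.
Time to reach the wall: t = 4.157 / 8.0948 = 0.51354 s.
Height at that point: y = 5.7463×0.51354 − 4.900×0.51354² = 1.6587 m.
That is 2.022 − 1.6587 = 0.3633 m below the top of the wall, so the ball does not clear it.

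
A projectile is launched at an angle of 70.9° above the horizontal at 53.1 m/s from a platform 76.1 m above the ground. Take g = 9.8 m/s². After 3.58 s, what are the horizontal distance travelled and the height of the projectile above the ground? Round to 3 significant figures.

v_x = 53.1 cos 70.9° = 17.38 m/s; v_y0 = 53.1 sin 70.9° = 50.18 m/s.
x = v_x t = 17.38 × 3.58 = 62.2 m.
y = 76.1 + v_y0 t − ½ g t² = 193 m.

x = 62.2 m, y = 193 m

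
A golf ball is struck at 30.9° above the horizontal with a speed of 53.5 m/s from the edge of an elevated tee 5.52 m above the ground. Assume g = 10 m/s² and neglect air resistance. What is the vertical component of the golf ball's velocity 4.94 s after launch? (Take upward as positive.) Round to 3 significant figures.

Initial vertical component: v_y0 = 53.5 sin 30.9° = 27.47 m/s.
v_y(t) = v_y0 − g t = 27.47 − 10 × 4.94 = -21.9 m/s.

-21.9 m/s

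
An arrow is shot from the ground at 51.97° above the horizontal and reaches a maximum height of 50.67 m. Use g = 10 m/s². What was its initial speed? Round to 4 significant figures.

40.41 m/s

At maximum height v_y = 0, so (v₀ sin θ)² = 2 g H.
v₀ sin 51.97° = √(2 × 10 × 50.67) = 31.834 m/s.
v₀ = 31.834 / sin 51.97° = 31.834 / 0.7877 = 40.41 m/s.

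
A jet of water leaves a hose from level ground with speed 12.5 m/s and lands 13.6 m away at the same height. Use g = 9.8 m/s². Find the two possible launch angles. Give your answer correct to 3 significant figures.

29.3° and 60.7°

Level-ground range: R = v₀² sin(2θ)/g ⇒ sin 2θ = R g / v₀² = 13.6×9.8/12.5² = 0.8530.
2θ = arcsin(0.8530) = 58.54° or 180° − 58.54° = 121.46°.
So θ = 29.3° or θ = 60.7°.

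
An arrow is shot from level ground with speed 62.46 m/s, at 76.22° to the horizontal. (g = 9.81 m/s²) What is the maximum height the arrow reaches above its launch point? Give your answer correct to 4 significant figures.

187.6 m

Vertical component of launch velocity: v_y = 62.46 sin 76.22° = 60.662 m/s.
At the highest point the vertical velocity is zero, so v_y² = 2 g h_max.
h_max = (60.662)² / (2 × 9.81) = 3679.9 / 19.62 = 187.6 m.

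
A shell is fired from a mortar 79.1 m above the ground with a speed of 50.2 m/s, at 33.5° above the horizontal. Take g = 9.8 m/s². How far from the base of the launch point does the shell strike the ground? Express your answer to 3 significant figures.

Components: v_x = 50.2 cos 33.5° = 41.86 m/s, v_y = 50.2 sin 33.5° = 27.71 m/s.
Vertical: 0 = 79.1 + 27.71 t − ½(9.8) t² ⇒ 4.900 t² − 27.71 t − 79.1 = 0.
t = [27.71 + √(767.8 + 1550)] / 9.800 = 7.740 s.
Horizontal: R = v_x · t = 41.86 × 7.740 = 324 m.

324 m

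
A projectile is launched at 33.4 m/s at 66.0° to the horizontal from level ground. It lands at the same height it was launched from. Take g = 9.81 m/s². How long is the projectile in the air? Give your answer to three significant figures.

Vertical component: v_y = 33.4 sin 66.0° = 30.51 m/s.
For a projectile landing at launch height, time of flight is t = 2 v_y / g = 2 × 30.51 / 9.81 = 6.22 s.

6.22 s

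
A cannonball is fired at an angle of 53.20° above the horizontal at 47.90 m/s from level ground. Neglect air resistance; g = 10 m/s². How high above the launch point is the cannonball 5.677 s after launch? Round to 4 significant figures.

56.60 m

v_y0 = 47.90 sin 53.20° = 38.355 m/s.
y(t) = v_y0 t − ½ g t² = 38.355×5.677 − 5.000×5.677² = 56.60 m.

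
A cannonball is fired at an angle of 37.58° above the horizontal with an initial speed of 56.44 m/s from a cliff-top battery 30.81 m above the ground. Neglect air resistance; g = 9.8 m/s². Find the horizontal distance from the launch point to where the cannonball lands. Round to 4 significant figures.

350.1 m

Components: v_x = 56.44 cos 37.58° = 44.729 m/s, v_y = 56.44 sin 37.58° = 34.421 m/s.
Vertical: 0 = 30.81 + 34.421 t − ½(9.8) t² ⇒ 4.900 t² − 34.421 t − 30.81 = 0.
t = [34.421 + √(1184.8 + 603.88)] / 9.800 = 7.8279 s.
Horizontal: R = v_x · t = 44.729 × 7.8279 = 350.1 m.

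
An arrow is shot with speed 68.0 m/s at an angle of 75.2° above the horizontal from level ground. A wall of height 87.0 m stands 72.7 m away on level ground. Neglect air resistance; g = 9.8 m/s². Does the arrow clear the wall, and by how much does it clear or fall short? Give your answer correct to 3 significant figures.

v_x = 68.0 cos 75.2° = 17.37 m/s; v_y0 = 68.0 sin 75.2° = 65.74 m/s.
Time to reach the wall: t = 72.7 / 17.37 = 4.185 s.
Height at that point: y = 65.74×4.185 − 4.900×4.185² = 189.3 m.
That is 189.3 − 87.0 = 102 m above the top of the wall, so the arrow clears it.

Yes — it clears the wall by 102 m.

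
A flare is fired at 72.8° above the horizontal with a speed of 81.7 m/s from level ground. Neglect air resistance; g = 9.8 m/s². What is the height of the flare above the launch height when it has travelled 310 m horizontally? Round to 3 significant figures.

195 m

v_x = 81.7 cos 72.8° = 24.16 m/s, v_y0 = 81.7 sin 72.8° = 78.05 m/s.
Time to reach x = 310 m: t = x / v_x = 310 / 24.16 = 12.83 s.
y = v_y0 t − ½ g t² = 78.05×12.83 − 4.900×12.83² = 195 m.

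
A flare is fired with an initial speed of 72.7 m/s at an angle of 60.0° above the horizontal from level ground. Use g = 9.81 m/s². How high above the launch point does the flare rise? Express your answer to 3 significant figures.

Vertical component of launch velocity: v_y = 72.7 sin 60.0° = 62.96 m/s.
At the highest point the vertical velocity is zero, so v_y² = 2 g h_max.
h_max = (62.96)² / (2 × 9.81) = 3964 / 19.62 = 202 m.

202 m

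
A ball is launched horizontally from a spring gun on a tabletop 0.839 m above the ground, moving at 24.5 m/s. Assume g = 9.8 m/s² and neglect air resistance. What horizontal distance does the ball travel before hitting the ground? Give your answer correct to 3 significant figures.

10.1 m

Initial vertical velocity is zero, so the fall time comes from h = ½ g t²: t = √(2 × 0.839 / 9.8) = 0.4138 s.
Horizontal motion is uniform at 24.5 m/s, so x = 24.5 × 0.4138 = 10.1 m.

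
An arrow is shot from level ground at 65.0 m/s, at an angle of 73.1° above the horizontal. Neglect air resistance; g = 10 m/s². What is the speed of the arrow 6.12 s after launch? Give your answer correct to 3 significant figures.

18.9 m/s

v_x = 65.0 cos 73.1° = 18.90 m/s (constant).
v_y(t) = 65.0 sin 73.1° − g t = 62.19 − 10 × 6.12 = 0.9900 m/s.
Speed = √(v_x² + v_y²) = √(357.2 + 0.9801) = 18.9 m/s.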